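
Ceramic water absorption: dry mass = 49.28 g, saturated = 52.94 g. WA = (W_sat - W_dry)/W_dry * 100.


WA = (52.94 - 49.28) / 49.28 * 100 = 7.43%

7.43


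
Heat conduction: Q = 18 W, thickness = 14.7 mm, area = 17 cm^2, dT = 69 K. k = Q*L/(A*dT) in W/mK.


k = 18*14.7/1000/(17/10000*69) = 2.26 W/mK

2.26


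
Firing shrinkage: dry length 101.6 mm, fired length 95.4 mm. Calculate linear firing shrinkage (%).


FS = (101.6 - 95.4) / 101.6 * 100 = 6.1%

6.1


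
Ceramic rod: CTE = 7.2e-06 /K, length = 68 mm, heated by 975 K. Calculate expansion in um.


dL = 7.2e-06 * 68 * 975 * 1000 = 477.36 um

477.36


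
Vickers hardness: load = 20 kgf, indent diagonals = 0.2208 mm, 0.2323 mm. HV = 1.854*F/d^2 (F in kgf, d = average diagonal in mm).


d_avg = (0.2208+0.2323)/2 = 0.22655 mm
HV = 1.854*20/0.22655^2 = 722

722


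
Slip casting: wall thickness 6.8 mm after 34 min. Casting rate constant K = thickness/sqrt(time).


K = 6.8 / sqrt(34) = 6.8 / 5.831 = 1.166 mm/min^0.5

1.166


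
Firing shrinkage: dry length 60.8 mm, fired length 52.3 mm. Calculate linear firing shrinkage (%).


FS = (60.8 - 52.3) / 60.8 * 100 = 13.98%

13.98


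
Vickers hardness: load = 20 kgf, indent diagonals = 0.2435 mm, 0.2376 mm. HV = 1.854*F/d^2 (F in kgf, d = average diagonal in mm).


d_avg = (0.2435+0.2376)/2 = 0.24055 mm
HV = 1.854*20/0.24055^2 = 641

641


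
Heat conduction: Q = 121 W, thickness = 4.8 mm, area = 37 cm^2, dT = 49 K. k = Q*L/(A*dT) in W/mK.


k = 121*4.8/1000/(37/10000*49) = 3.2 W/mK

3.2


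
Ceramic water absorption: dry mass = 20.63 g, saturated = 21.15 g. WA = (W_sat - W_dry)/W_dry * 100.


WA = (21.15 - 20.63) / 20.63 * 100 = 2.52%

2.52


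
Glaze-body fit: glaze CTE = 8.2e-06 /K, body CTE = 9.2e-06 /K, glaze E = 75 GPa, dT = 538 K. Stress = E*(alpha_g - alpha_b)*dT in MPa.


Stress = 75*1000*(8.2e-06 - 9.2e-06)*538 = -40.4 MPa

-40.4


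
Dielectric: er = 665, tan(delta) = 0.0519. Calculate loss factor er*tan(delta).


Loss = 665 * 0.0519 = 34.514

34.514


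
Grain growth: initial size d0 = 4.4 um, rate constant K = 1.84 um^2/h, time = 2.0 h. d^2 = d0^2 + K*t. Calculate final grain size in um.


d^2 = 4.4^2 + 1.84*2.0 = 23.04
d = sqrt(23.04) = 4.8 um

4.8


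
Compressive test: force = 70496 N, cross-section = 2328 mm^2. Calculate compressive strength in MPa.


CS = 70496 / 2328 = 30.3 MPa

30.3


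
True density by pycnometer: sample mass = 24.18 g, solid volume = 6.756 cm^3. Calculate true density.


TD = 24.18 / 6.756 = 3.579 g/cm^3

3.579


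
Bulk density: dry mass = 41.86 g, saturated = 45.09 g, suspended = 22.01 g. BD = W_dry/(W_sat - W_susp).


BD = 41.86 / (45.09 - 22.01) = 41.86 / 23.08 = 1.814 g/cm^3

1.814


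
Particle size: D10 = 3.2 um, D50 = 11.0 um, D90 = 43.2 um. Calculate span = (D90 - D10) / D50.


Span = (43.2 - 3.2) / 11.0 = 40.0 / 11.0 = 3.636

3.636


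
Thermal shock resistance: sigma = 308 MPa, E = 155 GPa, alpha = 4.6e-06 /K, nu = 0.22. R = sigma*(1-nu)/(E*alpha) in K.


R = 308*(1-0.22)/(155*1000*4.6e-06) = 337 K

337


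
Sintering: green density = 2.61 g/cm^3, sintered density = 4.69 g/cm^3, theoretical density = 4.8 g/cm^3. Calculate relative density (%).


Relative = 4.69 / 4.8 * 100 = 97.7%

97.7


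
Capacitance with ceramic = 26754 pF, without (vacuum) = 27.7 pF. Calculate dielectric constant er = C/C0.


er = 26754 / 27.7 = 965.85

965.85


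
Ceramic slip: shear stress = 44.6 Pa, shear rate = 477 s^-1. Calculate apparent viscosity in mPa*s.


eta = tau/gamma * 1000 = 44.6/477 * 1000 = 93.5 mPa*s

93.5


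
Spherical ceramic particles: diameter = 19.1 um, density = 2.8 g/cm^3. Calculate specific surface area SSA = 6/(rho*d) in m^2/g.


SSA = 6 / (2.8 * 19.1) = 0.112 m^2/g

0.112


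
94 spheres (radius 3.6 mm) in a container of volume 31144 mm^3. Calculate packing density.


V_sphere = 4/3*pi*3.6^3 = 195.4322 mm^3
Total V = 94*195.4322 = 18370.6268 mm^3
PD = 18370.6268 / 31144 = 0.59

0.59


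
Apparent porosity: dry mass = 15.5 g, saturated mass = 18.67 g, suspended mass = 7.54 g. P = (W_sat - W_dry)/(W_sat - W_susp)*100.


P = (18.67 - 15.5) / (18.67 - 7.54) * 100 = 3.17 / 11.13 * 100 = 28.5%

28.5


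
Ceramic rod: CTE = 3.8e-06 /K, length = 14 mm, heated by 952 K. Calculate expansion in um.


dL = 3.8e-06 * 14 * 952 * 1000 = 50.646 um

50.646


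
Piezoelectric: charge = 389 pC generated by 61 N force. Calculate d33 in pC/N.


d33 = 389 / 61 = 6.4 pC/N

6.4


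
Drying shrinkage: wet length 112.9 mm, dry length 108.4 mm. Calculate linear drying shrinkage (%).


DS = (112.9 - 108.4) / 112.9 * 100 = 3.99%

3.99


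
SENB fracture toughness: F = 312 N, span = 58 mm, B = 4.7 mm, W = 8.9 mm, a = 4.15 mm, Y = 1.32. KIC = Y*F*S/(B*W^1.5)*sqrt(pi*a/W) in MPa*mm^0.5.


KIC = 1.32*312*58/(4.7*8.9^1.5)*sqrt(pi*4.15/8.9) = 231.67

231.67


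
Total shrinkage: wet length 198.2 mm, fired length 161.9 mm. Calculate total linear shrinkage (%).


TS = (198.2 - 161.9) / 198.2 * 100 = 18.31%

18.31


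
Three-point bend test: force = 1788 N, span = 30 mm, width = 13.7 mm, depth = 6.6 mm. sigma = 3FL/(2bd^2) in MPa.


sigma = 3*1788*30/(2*13.7*6.6^2) = 134.8 MPa

134.8


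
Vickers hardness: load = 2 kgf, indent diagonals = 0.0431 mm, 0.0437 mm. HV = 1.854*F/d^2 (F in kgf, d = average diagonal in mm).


d_avg = (0.0431+0.0437)/2 = 0.0434 mm
HV = 1.854*2/0.0434^2 = 1969

1969


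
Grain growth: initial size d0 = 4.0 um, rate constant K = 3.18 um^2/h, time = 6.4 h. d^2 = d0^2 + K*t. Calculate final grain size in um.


d^2 = 4.0^2 + 3.18*6.4 = 36.352
d = sqrt(36.352) = 6.03 um

6.03


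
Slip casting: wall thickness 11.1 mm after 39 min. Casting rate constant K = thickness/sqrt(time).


K = 11.1 / sqrt(39) = 11.1 / 6.245 = 1.777 mm/min^0.5

1.777


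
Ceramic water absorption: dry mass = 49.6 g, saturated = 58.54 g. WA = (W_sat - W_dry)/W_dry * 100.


WA = (58.54 - 49.6) / 49.6 * 100 = 18.02%

18.02


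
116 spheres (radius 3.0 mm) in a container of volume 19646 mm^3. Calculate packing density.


V_sphere = 4/3*pi*3.0^3 = 113.0973 mm^3
Total V = 116*113.0973 = 13119.2868 mm^3
PD = 13119.2868 / 19646 = 0.668

0.668


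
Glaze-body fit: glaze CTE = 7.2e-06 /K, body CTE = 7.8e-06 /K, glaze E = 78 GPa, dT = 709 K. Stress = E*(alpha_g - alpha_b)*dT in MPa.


Stress = 78*1000*(7.2e-06 - 7.8e-06)*709 = -33.2 MPa

-33.2


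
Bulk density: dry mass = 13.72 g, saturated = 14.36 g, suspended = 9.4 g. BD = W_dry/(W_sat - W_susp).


BD = 13.72 / (14.36 - 9.4) = 13.72 / 4.96 = 2.766 g/cm^3

2.766


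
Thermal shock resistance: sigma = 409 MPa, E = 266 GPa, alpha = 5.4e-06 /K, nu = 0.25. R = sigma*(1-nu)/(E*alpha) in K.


R = 409*(1-0.25)/(266*1000*5.4e-06) = 214 K

214


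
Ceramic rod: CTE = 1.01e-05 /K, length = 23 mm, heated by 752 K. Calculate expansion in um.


dL = 1.01e-05 * 23 * 752 * 1000 = 174.69 um

174.69


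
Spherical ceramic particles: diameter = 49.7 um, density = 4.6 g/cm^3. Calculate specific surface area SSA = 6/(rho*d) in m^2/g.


SSA = 6 / (4.6 * 49.7) = 0.026 m^2/g

0.026


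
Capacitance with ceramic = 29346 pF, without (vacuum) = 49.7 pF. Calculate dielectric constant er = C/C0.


er = 29346 / 49.7 = 590.46

590.46


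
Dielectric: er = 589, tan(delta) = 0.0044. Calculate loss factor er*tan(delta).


Loss = 589 * 0.0044 = 2.592

2.592


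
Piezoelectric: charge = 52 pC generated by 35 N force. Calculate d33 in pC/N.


d33 = 52 / 35 = 1.5 pC/N

1.5


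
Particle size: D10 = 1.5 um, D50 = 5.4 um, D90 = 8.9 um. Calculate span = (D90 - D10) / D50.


Span = (8.9 - 1.5) / 5.4 = 7.4 / 5.4 = 1.37

1.37


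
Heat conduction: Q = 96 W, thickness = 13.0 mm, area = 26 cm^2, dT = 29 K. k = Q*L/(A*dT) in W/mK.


k = 96*13.0/1000/(26/10000*29) = 16.55 W/mK

16.55


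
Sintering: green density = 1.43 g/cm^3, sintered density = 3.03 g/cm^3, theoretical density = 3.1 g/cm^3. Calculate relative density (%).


Relative = 3.03 / 3.1 * 100 = 97.7%

97.7


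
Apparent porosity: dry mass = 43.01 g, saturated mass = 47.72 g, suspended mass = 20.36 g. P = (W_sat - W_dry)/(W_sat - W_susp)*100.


P = (47.72 - 43.01) / (47.72 - 20.36) * 100 = 4.71 / 27.36 * 100 = 17.2%

17.2


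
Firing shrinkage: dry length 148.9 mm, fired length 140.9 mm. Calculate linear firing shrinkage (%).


FS = (148.9 - 140.9) / 148.9 * 100 = 5.37%

5.37


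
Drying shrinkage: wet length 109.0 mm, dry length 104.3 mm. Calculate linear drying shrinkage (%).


DS = (109.0 - 104.3) / 109.0 * 100 = 4.31%

4.31


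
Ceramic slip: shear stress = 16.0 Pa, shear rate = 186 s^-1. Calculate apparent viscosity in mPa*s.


eta = tau/gamma * 1000 = 16.0/186 * 1000 = 86.0 mPa*s

86.0


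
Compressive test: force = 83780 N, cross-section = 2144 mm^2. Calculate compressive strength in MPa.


CS = 83780 / 2144 = 39.1 MPa

39.1


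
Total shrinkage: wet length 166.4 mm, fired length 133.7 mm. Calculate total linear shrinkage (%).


TS = (166.4 - 133.7) / 166.4 * 100 = 19.65%

19.65


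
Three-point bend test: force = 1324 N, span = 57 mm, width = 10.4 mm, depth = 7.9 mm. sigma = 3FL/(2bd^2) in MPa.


sigma = 3*1324*57/(2*10.4*7.9^2) = 174.4 MPa

174.4


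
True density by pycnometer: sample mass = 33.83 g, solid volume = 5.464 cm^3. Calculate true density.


TD = 33.83 / 5.464 = 6.191 g/cm^3

6.191


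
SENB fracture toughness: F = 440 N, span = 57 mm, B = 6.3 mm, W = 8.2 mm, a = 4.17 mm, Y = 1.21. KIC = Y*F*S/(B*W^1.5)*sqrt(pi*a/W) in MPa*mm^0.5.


KIC = 1.21*440*57/(6.3*8.2^1.5)*sqrt(pi*4.17/8.2) = 259.29

259.29


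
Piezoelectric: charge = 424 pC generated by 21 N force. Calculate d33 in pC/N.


d33 = 424 / 21 = 20.2 pC/N

20.2


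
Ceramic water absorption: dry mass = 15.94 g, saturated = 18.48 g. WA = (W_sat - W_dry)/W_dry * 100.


WA = (18.48 - 15.94) / 15.94 * 100 = 15.93%

15.93


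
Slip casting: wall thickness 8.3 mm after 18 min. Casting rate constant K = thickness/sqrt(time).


K = 8.3 / sqrt(18) = 8.3 / 4.2426 = 1.956 mm/min^0.5

1.956


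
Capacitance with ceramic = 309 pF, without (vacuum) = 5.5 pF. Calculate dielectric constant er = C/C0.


er = 309 / 5.5 = 56.18

56.18


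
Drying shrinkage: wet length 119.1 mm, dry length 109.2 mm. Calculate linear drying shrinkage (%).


DS = (119.1 - 109.2) / 119.1 * 100 = 8.31%

8.31


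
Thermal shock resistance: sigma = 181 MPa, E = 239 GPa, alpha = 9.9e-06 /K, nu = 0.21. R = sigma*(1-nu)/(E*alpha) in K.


R = 181*(1-0.21)/(239*1000*9.9e-06) = 60 K

60


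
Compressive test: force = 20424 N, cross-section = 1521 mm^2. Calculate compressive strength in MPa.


CS = 20424 / 1521 = 13.4 MPa

13.4


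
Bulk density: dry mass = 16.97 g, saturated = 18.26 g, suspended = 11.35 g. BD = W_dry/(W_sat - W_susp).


BD = 16.97 / (18.26 - 11.35) = 16.97 / 6.91 = 2.456 g/cm^3

2.456


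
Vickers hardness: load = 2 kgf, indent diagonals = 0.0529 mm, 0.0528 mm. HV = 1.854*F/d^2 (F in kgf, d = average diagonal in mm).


d_avg = (0.0529+0.0528)/2 = 0.05285 mm
HV = 1.854*2/0.05285^2 = 1328

1328


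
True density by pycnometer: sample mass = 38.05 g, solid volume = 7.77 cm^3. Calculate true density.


TD = 38.05 / 7.77 = 4.897 g/cm^3

4.897


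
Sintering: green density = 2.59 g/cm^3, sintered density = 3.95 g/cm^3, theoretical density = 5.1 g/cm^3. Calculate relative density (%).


Relative = 3.95 / 5.1 * 100 = 77.5%

77.5


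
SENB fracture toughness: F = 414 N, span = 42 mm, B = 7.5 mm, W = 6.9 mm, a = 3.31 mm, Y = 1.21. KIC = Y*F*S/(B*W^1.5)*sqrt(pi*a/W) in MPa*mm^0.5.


KIC = 1.21*414*42/(7.5*6.9^1.5)*sqrt(pi*3.31/6.9) = 190.0

190.0


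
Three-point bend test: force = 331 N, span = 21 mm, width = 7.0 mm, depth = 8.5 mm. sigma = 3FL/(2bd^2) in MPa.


sigma = 3*331*21/(2*7.0*8.5^2) = 20.6 MPa

20.6


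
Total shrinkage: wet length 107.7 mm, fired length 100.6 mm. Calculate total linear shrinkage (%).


TS = (107.7 - 100.6) / 107.7 * 100 = 6.59%

6.59


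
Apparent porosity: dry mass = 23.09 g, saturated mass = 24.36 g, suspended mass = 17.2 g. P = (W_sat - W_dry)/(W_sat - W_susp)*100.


P = (24.36 - 23.09) / (24.36 - 17.2) * 100 = 1.27 / 7.16 * 100 = 17.7%

17.7


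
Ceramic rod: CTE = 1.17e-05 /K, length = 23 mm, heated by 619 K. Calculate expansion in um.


dL = 1.17e-05 * 23 * 619 * 1000 = 166.573 um

166.573


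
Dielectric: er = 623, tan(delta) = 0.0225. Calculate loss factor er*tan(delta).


Loss = 623 * 0.0225 = 14.018

14.018


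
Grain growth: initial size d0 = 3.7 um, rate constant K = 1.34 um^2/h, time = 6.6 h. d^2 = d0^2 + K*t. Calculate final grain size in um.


d^2 = 3.7^2 + 1.34*6.6 = 22.534
d = sqrt(22.534) = 4.75 um

4.75


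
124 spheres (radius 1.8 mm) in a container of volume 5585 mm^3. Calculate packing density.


V_sphere = 4/3*pi*1.8^3 = 24.429 mm^3
Total V = 124*24.429 = 3029.196 mm^3
PD = 3029.196 / 5585 = 0.542

0.542


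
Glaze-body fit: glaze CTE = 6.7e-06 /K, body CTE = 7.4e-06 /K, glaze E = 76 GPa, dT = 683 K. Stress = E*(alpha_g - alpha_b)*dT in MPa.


Stress = 76*1000*(6.7e-06 - 7.4e-06)*683 = -36.3 MPa

-36.3


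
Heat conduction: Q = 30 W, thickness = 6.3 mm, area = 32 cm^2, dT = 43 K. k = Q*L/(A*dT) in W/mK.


k = 30*6.3/1000/(32/10000*43) = 1.37 W/mK

1.37


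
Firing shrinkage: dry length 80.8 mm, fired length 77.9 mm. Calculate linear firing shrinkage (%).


FS = (80.8 - 77.9) / 80.8 * 100 = 3.59%

3.59


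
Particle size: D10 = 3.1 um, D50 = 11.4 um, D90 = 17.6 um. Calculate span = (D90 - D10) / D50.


Span = (17.6 - 3.1) / 11.4 = 14.5 / 11.4 = 1.272

1.272


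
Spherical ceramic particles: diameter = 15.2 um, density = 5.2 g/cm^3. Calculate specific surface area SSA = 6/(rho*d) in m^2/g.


SSA = 6 / (5.2 * 15.2) = 0.076 m^2/g

0.076


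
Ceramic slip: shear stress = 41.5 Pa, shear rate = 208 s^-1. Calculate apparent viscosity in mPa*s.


eta = tau/gamma * 1000 = 41.5/208 * 1000 = 199.5 mPa*s

199.5


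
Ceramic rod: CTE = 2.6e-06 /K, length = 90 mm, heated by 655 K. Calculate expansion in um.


dL = 2.6e-06 * 90 * 655 * 1000 = 153.27 um

153.27


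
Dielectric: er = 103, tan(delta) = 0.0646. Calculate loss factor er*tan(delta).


Loss = 103 * 0.0646 = 6.654

6.654


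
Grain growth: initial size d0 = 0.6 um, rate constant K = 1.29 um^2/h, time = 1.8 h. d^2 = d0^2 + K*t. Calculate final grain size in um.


d^2 = 0.6^2 + 1.29*1.8 = 2.682
d = sqrt(2.682) = 1.64 um

1.64


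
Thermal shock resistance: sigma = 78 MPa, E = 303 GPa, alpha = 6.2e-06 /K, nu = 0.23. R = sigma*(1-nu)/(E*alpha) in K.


R = 78*(1-0.23)/(303*1000*6.2e-06) = 32 K

32


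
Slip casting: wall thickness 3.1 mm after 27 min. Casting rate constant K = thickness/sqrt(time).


K = 3.1 / sqrt(27) = 3.1 / 5.1962 = 0.597 mm/min^0.5

0.597


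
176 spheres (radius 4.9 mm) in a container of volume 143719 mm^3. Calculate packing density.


V_sphere = 4/3*pi*4.9^3 = 492.807 mm^3
Total V = 176*492.807 = 86734.032 mm^3
PD = 86734.032 / 143719 = 0.603

0.603


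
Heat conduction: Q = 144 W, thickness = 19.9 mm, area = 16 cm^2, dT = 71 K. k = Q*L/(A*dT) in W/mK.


k = 144*19.9/1000/(16/10000*71) = 25.23 W/mK

25.23


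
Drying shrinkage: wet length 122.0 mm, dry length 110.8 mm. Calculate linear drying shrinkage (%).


DS = (122.0 - 110.8) / 122.0 * 100 = 9.18%

9.18


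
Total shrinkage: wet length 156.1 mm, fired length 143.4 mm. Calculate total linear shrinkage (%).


TS = (156.1 - 143.4) / 156.1 * 100 = 8.14%

8.14


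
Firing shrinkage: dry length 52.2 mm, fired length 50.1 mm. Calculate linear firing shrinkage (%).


FS = (52.2 - 50.1) / 52.2 * 100 = 4.02%

4.02


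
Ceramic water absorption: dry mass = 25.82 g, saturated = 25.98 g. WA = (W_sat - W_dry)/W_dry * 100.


WA = (25.98 - 25.82) / 25.82 * 100 = 0.62%

0.62


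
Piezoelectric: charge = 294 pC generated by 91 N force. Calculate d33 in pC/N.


d33 = 294 / 91 = 3.2 pC/N

3.2


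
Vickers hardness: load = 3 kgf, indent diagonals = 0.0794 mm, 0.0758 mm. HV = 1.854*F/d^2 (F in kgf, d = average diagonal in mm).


d_avg = (0.0794+0.0758)/2 = 0.0776 mm
HV = 1.854*3/0.0776^2 = 924

924


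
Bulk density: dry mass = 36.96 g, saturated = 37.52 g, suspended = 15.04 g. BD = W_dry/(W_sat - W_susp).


BD = 36.96 / (37.52 - 15.04) = 36.96 / 22.48 = 1.644 g/cm^3

1.644


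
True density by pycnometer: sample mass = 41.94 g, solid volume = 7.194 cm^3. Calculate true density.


TD = 41.94 / 7.194 = 5.83 g/cm^3

5.83


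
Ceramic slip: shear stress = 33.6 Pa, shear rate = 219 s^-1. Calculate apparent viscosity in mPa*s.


eta = tau/gamma * 1000 = 33.6/219 * 1000 = 153.4 mPa*s

153.4


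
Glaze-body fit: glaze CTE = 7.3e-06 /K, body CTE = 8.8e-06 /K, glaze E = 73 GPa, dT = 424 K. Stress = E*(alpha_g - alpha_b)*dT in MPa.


Stress = 73*1000*(7.3e-06 - 8.8e-06)*424 = -46.4 MPa

-46.4


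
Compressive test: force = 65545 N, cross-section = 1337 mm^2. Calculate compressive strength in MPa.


CS = 65545 / 1337 = 49.0 MPa

49.0


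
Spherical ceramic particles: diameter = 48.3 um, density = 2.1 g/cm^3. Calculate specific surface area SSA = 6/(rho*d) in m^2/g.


SSA = 6 / (2.1 * 48.3) = 0.059 m^2/g

0.059


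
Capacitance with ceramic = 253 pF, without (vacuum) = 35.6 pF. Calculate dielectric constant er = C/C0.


er = 253 / 35.6 = 7.11

7.11


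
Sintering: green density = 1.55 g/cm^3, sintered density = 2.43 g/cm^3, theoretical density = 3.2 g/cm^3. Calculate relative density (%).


Relative = 2.43 / 3.2 * 100 = 75.9%

75.9


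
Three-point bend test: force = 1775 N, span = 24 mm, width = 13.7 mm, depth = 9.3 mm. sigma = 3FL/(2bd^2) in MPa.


sigma = 3*1775*24/(2*13.7*9.3^2) = 53.9 MPa

53.9


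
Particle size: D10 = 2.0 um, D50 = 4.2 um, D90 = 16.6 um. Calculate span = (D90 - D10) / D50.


Span = (16.6 - 2.0) / 4.2 = 14.6 / 4.2 = 3.476

3.476


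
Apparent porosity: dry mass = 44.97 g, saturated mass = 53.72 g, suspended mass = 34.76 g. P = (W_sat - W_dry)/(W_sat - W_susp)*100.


P = (53.72 - 44.97) / (53.72 - 34.76) * 100 = 8.75 / 18.96 * 100 = 46.1%

46.1


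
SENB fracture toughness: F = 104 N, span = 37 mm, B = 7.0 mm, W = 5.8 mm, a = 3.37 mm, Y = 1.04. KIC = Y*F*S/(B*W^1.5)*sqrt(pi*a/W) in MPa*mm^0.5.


KIC = 1.04*104*37/(7.0*5.8^1.5)*sqrt(pi*3.37/5.8) = 55.3

55.3


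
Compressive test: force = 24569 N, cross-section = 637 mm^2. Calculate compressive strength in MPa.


CS = 24569 / 637 = 38.6 MPa

38.6


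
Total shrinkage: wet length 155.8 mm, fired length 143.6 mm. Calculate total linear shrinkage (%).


TS = (155.8 - 143.6) / 155.8 * 100 = 7.83%

7.83


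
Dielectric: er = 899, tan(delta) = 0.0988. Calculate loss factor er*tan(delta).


Loss = 899 * 0.0988 = 88.821

88.821


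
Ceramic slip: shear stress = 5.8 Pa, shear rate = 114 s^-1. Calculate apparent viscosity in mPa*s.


eta = tau/gamma * 1000 = 5.8/114 * 1000 = 50.9 mPa*s

50.9


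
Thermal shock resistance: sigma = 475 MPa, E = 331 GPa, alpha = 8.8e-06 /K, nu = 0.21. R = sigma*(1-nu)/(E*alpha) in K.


R = 475*(1-0.21)/(331*1000*8.8e-06) = 129 K

129


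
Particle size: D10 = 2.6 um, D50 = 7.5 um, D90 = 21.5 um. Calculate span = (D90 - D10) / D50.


Span = (21.5 - 2.6) / 7.5 = 18.9 / 7.5 = 2.52

2.52


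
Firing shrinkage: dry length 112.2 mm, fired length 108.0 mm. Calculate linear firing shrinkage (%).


FS = (112.2 - 108.0) / 112.2 * 100 = 3.74%

3.74


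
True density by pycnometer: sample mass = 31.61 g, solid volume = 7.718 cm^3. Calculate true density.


TD = 31.61 / 7.718 = 4.096 g/cm^3

4.096


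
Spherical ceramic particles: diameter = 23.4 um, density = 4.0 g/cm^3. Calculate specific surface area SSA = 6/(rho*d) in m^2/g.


SSA = 6 / (4.0 * 23.4) = 0.064 m^2/g

0.064


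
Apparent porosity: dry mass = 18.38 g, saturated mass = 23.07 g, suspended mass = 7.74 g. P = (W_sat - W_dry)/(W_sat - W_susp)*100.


P = (23.07 - 18.38) / (23.07 - 7.74) * 100 = 4.69 / 15.33 * 100 = 30.6%

30.6


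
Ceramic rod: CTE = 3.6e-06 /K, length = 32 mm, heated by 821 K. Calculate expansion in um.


dL = 3.6e-06 * 32 * 821 * 1000 = 94.579 um

94.579


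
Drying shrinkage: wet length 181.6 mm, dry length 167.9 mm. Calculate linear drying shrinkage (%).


DS = (181.6 - 167.9) / 181.6 * 100 = 7.54%

7.54


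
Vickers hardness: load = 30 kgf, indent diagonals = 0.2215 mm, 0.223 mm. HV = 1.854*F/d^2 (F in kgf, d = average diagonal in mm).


d_avg = (0.2215+0.223)/2 = 0.22225 mm
HV = 1.854*30/0.22225^2 = 1126

1126


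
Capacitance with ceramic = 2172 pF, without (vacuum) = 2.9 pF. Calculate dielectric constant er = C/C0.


er = 2172 / 2.9 = 748.97

748.97


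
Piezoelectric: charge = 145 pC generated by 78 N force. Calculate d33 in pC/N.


d33 = 145 / 78 = 1.9 pC/N

1.9


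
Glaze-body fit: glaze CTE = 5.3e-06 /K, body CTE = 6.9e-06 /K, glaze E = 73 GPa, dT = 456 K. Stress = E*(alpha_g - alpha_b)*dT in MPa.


Stress = 73*1000*(5.3e-06 - 6.9e-06)*456 = -53.3 MPa

-53.3


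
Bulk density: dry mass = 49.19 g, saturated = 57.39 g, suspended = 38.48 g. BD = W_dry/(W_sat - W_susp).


BD = 49.19 / (57.39 - 38.48) = 49.19 / 18.91 = 2.601 g/cm^3

2.601


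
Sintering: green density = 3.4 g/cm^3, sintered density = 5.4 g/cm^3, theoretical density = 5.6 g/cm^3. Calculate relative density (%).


Relative = 5.4 / 5.6 * 100 = 96.4%

96.4


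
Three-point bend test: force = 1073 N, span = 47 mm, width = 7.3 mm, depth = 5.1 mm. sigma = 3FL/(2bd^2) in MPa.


sigma = 3*1073*47/(2*7.3*5.1^2) = 398.4 MPa

398.4


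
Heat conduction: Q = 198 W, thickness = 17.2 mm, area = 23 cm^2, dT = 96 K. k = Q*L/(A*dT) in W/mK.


k = 198*17.2/1000/(23/10000*96) = 15.42 W/mK

15.42


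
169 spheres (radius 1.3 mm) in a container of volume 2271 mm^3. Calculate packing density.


V_sphere = 4/3*pi*1.3^3 = 9.2028 mm^3
Total V = 169*9.2028 = 1555.2732 mm^3
PD = 1555.2732 / 2271 = 0.685

0.685


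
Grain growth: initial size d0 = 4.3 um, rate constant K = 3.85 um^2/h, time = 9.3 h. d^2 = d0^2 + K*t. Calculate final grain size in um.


d^2 = 4.3^2 + 3.85*9.3 = 54.295
d = sqrt(54.295) = 7.37 um

7.37


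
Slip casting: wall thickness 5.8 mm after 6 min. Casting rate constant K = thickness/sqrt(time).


K = 5.8 / sqrt(6) = 5.8 / 2.4495 = 2.368 mm/min^0.5

2.368


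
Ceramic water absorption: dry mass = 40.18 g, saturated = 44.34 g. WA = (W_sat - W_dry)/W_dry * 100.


WA = (44.34 - 40.18) / 40.18 * 100 = 10.35%

10.35


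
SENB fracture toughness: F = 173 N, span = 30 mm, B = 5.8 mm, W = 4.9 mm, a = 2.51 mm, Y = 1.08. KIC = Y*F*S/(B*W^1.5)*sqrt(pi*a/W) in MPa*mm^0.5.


KIC = 1.08*173*30/(5.8*4.9^1.5)*sqrt(pi*2.51/4.9) = 113.03

113.03


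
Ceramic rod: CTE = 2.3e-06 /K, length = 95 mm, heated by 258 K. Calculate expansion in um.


dL = 2.3e-06 * 95 * 258 * 1000 = 56.373 um

56.373


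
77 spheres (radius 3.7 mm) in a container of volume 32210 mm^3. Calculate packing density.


V_sphere = 4/3*pi*3.7^3 = 212.1748 mm^3
Total V = 77*212.1748 = 16337.4596 mm^3
PD = 16337.4596 / 32210 = 0.507

0.507


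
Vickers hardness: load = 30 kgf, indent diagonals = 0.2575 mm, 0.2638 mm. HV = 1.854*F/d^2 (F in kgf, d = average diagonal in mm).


d_avg = (0.2575+0.2638)/2 = 0.26065 mm
HV = 1.854*30/0.26065^2 = 819

819


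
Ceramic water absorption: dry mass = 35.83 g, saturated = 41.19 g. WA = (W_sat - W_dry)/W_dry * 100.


WA = (41.19 - 35.83) / 35.83 * 100 = 14.96%

14.96


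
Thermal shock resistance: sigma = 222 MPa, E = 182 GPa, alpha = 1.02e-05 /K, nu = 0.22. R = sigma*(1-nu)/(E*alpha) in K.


R = 222*(1-0.22)/(182*1000*1.02e-05) = 93 K

93


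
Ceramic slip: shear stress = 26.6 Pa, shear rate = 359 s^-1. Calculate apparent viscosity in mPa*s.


eta = tau/gamma * 1000 = 26.6/359 * 1000 = 74.1 mPa*s

74.1


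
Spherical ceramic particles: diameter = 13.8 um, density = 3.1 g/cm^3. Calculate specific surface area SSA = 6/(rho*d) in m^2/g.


SSA = 6 / (3.1 * 13.8) = 0.14 m^2/g

0.14


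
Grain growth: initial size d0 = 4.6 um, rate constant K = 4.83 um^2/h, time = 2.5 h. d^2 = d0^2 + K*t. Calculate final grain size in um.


d^2 = 4.6^2 + 4.83*2.5 = 33.235
d = sqrt(33.235) = 5.76 um

5.76


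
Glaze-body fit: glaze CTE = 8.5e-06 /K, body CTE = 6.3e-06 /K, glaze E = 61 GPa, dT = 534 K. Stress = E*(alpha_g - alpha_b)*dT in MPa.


Stress = 61*1000*(8.5e-06 - 6.3e-06)*534 = 71.7 MPa

71.7


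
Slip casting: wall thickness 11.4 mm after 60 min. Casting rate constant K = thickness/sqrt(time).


K = 11.4 / sqrt(60) = 11.4 / 7.746 = 1.472 mm/min^0.5

1.472


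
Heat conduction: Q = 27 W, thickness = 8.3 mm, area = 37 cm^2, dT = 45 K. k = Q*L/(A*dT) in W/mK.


k = 27*8.3/1000/(37/10000*45) = 1.35 W/mK

1.35


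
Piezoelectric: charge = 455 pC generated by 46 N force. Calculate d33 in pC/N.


d33 = 455 / 46 = 9.9 pC/N

9.9


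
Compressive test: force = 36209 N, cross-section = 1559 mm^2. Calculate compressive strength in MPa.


CS = 36209 / 1559 = 23.2 MPa

23.2


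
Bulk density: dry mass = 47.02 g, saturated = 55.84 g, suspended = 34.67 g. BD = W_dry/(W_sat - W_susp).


BD = 47.02 / (55.84 - 34.67) = 47.02 / 21.17 = 2.221 g/cm^3

2.221


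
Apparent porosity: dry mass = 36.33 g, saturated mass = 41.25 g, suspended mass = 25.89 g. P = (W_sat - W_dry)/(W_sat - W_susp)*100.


P = (41.25 - 36.33) / (41.25 - 25.89) * 100 = 4.92 / 15.36 * 100 = 32.0%

32.0


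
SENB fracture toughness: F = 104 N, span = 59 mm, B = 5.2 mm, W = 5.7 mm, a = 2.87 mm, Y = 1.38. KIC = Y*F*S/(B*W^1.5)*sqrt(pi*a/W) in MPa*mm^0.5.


KIC = 1.38*104*59/(5.2*5.7^1.5)*sqrt(pi*2.87/5.7) = 150.5

150.5


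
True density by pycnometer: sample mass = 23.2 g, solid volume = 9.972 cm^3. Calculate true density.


TD = 23.2 / 9.972 = 2.327 g/cm^3

2.327


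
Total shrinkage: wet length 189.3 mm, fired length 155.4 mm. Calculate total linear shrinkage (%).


TS = (189.3 - 155.4) / 189.3 * 100 = 17.91%

17.91


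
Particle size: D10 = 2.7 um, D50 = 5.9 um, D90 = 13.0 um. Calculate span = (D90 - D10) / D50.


Span = (13.0 - 2.7) / 5.9 = 10.3 / 5.9 = 1.746

1.746


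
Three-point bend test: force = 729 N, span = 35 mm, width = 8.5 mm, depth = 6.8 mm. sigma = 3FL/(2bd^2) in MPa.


sigma = 3*729*35/(2*8.5*6.8^2) = 97.4 MPa

97.4


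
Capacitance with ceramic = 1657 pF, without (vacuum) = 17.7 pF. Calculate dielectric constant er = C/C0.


er = 1657 / 17.7 = 93.62

93.62


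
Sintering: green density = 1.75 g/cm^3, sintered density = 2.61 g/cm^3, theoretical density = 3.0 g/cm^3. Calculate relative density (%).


Relative = 2.61 / 3.0 * 100 = 87.0%

87.0


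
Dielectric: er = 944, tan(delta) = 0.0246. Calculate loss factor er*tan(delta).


Loss = 944 * 0.0246 = 23.222

23.222


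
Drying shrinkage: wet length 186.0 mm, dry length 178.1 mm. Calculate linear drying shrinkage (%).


DS = (186.0 - 178.1) / 186.0 * 100 = 4.25%

4.25


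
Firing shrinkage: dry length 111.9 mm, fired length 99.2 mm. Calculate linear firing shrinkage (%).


FS = (111.9 - 99.2) / 111.9 * 100 = 11.35%

11.35


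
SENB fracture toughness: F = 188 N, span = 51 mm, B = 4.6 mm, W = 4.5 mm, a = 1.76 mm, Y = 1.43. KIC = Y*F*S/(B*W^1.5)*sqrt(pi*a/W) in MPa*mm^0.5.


KIC = 1.43*188*51/(4.6*4.5^1.5)*sqrt(pi*1.76/4.5) = 346.11

346.11


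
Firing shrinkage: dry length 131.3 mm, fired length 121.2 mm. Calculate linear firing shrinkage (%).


FS = (131.3 - 121.2) / 131.3 * 100 = 7.69%

7.69


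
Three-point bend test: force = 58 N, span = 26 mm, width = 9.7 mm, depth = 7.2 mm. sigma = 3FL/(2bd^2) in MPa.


sigma = 3*58*26/(2*9.7*7.2^2) = 4.5 MPa

4.5


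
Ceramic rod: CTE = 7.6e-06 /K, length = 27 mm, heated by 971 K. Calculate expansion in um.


dL = 7.6e-06 * 27 * 971 * 1000 = 199.249 um

199.249


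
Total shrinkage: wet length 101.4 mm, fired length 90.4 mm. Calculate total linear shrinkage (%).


TS = (101.4 - 90.4) / 101.4 * 100 = 10.85%

10.85


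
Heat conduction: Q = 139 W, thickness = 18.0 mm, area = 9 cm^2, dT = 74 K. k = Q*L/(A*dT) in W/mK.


k = 139*18.0/1000/(9/10000*74) = 37.57 W/mK

37.57


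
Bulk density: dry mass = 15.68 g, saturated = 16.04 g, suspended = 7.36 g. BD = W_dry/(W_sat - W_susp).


BD = 15.68 / (16.04 - 7.36) = 15.68 / 8.68 = 1.806 g/cm^3

1.806


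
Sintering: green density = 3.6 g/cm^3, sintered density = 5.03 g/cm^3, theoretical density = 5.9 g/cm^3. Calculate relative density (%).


Relative = 5.03 / 5.9 * 100 = 85.3%

85.3


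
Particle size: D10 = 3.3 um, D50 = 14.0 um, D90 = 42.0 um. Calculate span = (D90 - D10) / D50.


Span = (42.0 - 3.3) / 14.0 = 38.7 / 14.0 = 2.764

2.764


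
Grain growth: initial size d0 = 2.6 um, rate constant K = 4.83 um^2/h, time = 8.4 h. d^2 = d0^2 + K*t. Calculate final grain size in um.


d^2 = 2.6^2 + 4.83*8.4 = 47.332
d = sqrt(47.332) = 6.88 um

6.88


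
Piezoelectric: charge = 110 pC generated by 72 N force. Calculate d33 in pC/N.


d33 = 110 / 72 = 1.5 pC/N

1.5


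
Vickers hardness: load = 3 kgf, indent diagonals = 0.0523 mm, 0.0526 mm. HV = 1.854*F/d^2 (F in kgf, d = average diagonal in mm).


d_avg = (0.0523+0.0526)/2 = 0.05245 mm
HV = 1.854*3/0.05245^2 = 2022

2022


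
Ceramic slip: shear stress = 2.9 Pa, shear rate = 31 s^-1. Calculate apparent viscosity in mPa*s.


eta = tau/gamma * 1000 = 2.9/31 * 1000 = 93.5 mPa*s

93.5


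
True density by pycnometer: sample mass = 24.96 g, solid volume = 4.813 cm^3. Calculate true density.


TD = 24.96 / 4.813 = 5.186 g/cm^3

5.186


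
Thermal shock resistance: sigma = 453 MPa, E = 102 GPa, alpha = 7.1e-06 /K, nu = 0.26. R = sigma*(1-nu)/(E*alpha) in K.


R = 453*(1-0.26)/(102*1000*7.1e-06) = 463 K

463


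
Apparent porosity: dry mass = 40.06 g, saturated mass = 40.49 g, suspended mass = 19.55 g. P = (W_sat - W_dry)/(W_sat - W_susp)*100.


P = (40.49 - 40.06) / (40.49 - 19.55) * 100 = 0.43 / 20.94 * 100 = 2.1%

2.1


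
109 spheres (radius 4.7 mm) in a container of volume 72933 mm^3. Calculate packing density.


V_sphere = 4/3*pi*4.7^3 = 434.8928 mm^3
Total V = 109*434.8928 = 47403.3152 mm^3
PD = 47403.3152 / 72933 = 0.65

0.65


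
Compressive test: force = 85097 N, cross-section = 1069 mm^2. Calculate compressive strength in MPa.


CS = 85097 / 1069 = 79.6 MPa

79.6


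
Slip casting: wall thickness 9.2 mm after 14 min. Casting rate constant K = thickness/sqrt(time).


K = 9.2 / sqrt(14) = 9.2 / 3.7417 = 2.459 mm/min^0.5

2.459


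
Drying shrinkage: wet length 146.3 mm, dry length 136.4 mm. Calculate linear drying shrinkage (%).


DS = (146.3 - 136.4) / 146.3 * 100 = 6.77%

6.77


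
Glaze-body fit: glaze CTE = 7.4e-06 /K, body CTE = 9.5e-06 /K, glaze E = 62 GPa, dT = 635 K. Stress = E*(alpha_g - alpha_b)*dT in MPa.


Stress = 62*1000*(7.4e-06 - 9.5e-06)*635 = -82.7 MPa

-82.7


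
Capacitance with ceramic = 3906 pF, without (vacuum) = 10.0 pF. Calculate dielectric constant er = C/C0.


er = 3906 / 10.0 = 390.6

390.6


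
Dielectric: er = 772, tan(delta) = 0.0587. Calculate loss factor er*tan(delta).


Loss = 772 * 0.0587 = 45.316

45.316


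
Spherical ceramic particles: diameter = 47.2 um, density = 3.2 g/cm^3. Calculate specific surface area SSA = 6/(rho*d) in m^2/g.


SSA = 6 / (3.2 * 47.2) = 0.04 m^2/g

0.04


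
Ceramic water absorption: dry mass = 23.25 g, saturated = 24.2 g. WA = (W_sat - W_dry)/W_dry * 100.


WA = (24.2 - 23.25) / 23.25 * 100 = 4.09%

4.09


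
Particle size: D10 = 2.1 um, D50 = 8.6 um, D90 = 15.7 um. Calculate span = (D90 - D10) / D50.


Span = (15.7 - 2.1) / 8.6 = 13.6 / 8.6 = 1.581

1.581


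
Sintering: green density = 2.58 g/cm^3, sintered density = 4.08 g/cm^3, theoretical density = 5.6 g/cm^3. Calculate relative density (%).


Relative = 4.08 / 5.6 * 100 = 72.9%

72.9


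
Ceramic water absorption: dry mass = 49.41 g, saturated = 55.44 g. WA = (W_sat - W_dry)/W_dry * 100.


WA = (55.44 - 49.41) / 49.41 * 100 = 12.2%

12.2


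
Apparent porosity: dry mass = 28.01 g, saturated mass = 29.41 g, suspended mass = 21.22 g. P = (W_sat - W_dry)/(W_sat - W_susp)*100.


P = (29.41 - 28.01) / (29.41 - 21.22) * 100 = 1.4 / 8.19 * 100 = 17.1%

17.1


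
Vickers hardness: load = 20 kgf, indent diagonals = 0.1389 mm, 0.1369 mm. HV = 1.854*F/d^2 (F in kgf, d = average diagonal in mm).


d_avg = (0.1389+0.1369)/2 = 0.1379 mm
HV = 1.854*20/0.1379^2 = 1950

1950


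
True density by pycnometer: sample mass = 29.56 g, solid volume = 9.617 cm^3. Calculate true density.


TD = 29.56 / 9.617 = 3.074 g/cm^3

3.074


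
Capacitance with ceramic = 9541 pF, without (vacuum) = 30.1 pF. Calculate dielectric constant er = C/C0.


er = 9541 / 30.1 = 316.98

316.98


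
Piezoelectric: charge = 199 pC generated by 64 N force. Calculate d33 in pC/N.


d33 = 199 / 64 = 3.1 pC/N

3.1


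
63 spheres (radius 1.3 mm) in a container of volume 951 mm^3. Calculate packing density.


V_sphere = 4/3*pi*1.3^3 = 9.2028 mm^3
Total V = 63*9.2028 = 579.7764 mm^3
PD = 579.7764 / 951 = 0.61

0.61


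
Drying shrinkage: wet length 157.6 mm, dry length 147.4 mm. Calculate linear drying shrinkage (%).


DS = (157.6 - 147.4) / 157.6 * 100 = 6.47%

6.47


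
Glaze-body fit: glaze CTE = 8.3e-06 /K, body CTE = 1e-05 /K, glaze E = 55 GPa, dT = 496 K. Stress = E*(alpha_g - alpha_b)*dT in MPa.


Stress = 55*1000*(8.3e-06 - 1e-05)*496 = -46.4 MPa

-46.4


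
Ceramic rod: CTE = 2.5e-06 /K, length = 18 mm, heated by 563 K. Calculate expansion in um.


dL = 2.5e-06 * 18 * 563 * 1000 = 25.335 um

25.335


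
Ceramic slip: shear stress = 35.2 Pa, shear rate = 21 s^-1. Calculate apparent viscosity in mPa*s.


eta = tau/gamma * 1000 = 35.2/21 * 1000 = 1676.2 mPa*s

1676.2


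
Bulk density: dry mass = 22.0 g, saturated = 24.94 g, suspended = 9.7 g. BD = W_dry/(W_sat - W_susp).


BD = 22.0 / (24.94 - 9.7) = 22.0 / 15.24 = 1.444 g/cm^3

1.444


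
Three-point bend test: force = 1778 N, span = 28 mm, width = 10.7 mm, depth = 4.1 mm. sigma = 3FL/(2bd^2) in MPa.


sigma = 3*1778*28/(2*10.7*4.1^2) = 415.2 MPa

415.2


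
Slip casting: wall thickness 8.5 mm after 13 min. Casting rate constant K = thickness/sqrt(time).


K = 8.5 / sqrt(13) = 8.5 / 3.6056 = 2.357 mm/min^0.5

2.357


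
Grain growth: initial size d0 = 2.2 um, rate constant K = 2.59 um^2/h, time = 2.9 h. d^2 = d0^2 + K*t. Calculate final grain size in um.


d^2 = 2.2^2 + 2.59*2.9 = 12.351
d = sqrt(12.351) = 3.51 um

3.51


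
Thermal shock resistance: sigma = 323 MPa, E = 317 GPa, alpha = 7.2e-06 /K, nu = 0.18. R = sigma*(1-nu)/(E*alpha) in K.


R = 323*(1-0.18)/(317*1000*7.2e-06) = 116 K

116


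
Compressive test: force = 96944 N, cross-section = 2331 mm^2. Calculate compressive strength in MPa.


CS = 96944 / 2331 = 41.6 MPa

41.6


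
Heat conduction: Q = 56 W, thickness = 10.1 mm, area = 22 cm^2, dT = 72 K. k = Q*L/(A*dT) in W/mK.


k = 56*10.1/1000/(22/10000*72) = 3.57 W/mK

3.57


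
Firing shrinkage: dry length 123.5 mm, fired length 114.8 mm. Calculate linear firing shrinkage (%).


FS = (123.5 - 114.8) / 123.5 * 100 = 7.04%

7.04


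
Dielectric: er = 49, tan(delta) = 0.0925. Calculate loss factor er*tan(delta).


Loss = 49 * 0.0925 = 4.533

4.533


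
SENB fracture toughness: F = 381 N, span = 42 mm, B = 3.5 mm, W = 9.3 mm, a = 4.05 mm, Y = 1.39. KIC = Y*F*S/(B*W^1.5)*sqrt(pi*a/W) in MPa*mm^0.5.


KIC = 1.39*381*42/(3.5*9.3^1.5)*sqrt(pi*4.05/9.3) = 262.09

262.09


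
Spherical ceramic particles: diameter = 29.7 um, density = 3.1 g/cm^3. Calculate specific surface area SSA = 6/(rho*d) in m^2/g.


SSA = 6 / (3.1 * 29.7) = 0.065 m^2/g

0.065


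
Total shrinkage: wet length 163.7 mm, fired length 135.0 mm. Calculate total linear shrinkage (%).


TS = (163.7 - 135.0) / 163.7 * 100 = 17.53%

17.53


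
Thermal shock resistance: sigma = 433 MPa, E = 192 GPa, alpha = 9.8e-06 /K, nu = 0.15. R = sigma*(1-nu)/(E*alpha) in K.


R = 433*(1-0.15)/(192*1000*9.8e-06) = 196 K

196


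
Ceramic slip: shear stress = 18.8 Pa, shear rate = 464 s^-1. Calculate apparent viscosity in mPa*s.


eta = tau/gamma * 1000 = 18.8/464 * 1000 = 40.5 mPa*s

40.5


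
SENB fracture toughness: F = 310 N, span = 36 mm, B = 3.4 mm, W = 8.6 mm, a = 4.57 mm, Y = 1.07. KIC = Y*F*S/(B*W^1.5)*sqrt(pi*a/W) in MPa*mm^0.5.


KIC = 1.07*310*36/(3.4*8.6^1.5)*sqrt(pi*4.57/8.6) = 179.93

179.93


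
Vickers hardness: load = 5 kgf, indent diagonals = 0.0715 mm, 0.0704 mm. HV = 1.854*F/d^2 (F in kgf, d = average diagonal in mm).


d_avg = (0.0715+0.0704)/2 = 0.07095 mm
HV = 1.854*5/0.07095^2 = 1842

1842


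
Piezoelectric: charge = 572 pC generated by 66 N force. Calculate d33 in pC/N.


d33 = 572 / 66 = 8.7 pC/N

8.7


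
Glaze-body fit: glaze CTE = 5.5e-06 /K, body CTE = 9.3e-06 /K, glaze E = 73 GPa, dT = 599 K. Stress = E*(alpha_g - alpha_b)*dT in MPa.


Stress = 73*1000*(5.5e-06 - 9.3e-06)*599 = -166.2 MPa

-166.2


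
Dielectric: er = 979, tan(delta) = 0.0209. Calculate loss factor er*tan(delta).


Loss = 979 * 0.0209 = 20.461

20.461


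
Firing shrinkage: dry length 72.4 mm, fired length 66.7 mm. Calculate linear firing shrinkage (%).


FS = (72.4 - 66.7) / 72.4 * 100 = 7.87%

7.87


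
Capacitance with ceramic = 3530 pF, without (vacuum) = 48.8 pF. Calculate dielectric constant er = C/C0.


er = 3530 / 48.8 = 72.34

72.34


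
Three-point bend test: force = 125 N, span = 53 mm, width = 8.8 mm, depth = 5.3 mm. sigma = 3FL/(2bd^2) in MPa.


sigma = 3*125*53/(2*8.8*5.3^2) = 40.2 MPa

40.2


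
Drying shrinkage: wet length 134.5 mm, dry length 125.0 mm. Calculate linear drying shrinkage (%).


DS = (134.5 - 125.0) / 134.5 * 100 = 7.06%

7.06


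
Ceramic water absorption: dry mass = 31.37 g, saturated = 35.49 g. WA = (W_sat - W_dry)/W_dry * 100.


WA = (35.49 - 31.37) / 31.37 * 100 = 13.13%

13.13


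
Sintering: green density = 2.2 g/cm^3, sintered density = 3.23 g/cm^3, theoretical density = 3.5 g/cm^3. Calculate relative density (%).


Relative = 3.23 / 3.5 * 100 = 92.3%

92.3


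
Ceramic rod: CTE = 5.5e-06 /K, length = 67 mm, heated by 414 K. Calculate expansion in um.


dL = 5.5e-06 * 67 * 414 * 1000 = 152.559 um

152.559


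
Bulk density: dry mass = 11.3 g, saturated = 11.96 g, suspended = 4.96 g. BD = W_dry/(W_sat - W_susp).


BD = 11.3 / (11.96 - 4.96) = 11.3 / 7.0 = 1.614 g/cm^3

1.614


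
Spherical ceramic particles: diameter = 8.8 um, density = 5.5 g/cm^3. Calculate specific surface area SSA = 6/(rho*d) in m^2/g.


SSA = 6 / (5.5 * 8.8) = 0.124 m^2/g

0.124


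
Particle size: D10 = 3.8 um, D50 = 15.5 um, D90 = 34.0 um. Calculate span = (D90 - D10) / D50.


Span = (34.0 - 3.8) / 15.5 = 30.2 / 15.5 = 1.948

1.948


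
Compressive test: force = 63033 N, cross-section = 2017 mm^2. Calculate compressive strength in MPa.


CS = 63033 / 2017 = 31.3 MPa

31.3


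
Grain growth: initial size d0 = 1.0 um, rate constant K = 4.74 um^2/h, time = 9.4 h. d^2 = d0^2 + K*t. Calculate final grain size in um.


d^2 = 1.0^2 + 4.74*9.4 = 45.556
d = sqrt(45.556) = 6.75 um

6.75


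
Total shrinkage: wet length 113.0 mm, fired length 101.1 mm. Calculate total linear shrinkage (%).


TS = (113.0 - 101.1) / 113.0 * 100 = 10.53%

10.53
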